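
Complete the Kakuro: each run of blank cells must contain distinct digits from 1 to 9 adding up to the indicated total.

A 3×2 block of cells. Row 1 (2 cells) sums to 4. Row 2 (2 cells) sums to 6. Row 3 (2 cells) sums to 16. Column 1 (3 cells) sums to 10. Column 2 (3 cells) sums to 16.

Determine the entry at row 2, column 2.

4 in 2 cells must be {1,3}; 16 in 2 cells must be {7,9}.
The 16 across and the 10 down share only 7, so (3,1) = 7.
(3,2) = 16 − 7 = 9 completes the 16 across.
Given what's placed, (1,1) must be 1 to fit the 4 across and 10 down.
(1,2) = 4 − 1 = 3 completes the 4 across.
(2,1) = 10 − 8 = 2 completes the 10 down.
(2,2) = 6 − 2 = 4 completes the 6 across.

4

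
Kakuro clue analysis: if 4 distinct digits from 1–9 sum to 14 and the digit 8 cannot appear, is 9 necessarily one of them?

Counterexample: {1,2,4,7} sums to 14 under that restriction without using 9.

No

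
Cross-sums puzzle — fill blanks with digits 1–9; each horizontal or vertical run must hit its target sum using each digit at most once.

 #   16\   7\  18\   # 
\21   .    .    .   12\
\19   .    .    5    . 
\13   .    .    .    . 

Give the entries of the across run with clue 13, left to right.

7 in 3 cells must be {1,2,4}.
Intersecting the 21 across with the 7 down forces R1C2 = 4.
Given what's placed, R1C3 must be 9 to fit the 21 across and 18 down.
R3C3 = 18 − 14 = 4 completes the 18 down.
R1C1 = 21 − 13 = 8 completes the 21 across.
Nothing is forced directly, so branch on R2C2, whose candidates are 1 or 2. If R2C2 = 1: that forces R3C2 = 2, after which R3C4 would have to be in {1,6} for the 13 across but in {3,4,5,7,8,9} for the 12 down — contradiction. So R2C2 = 2.
R2C1 = 3: the only remaining digit allowed by both the 19 across and the 16 down.
R2C4 = 19 − 10 = 9 completes the 19 across.
R3C1 = 16 − 11 = 5 completes the 16 down.
R3C2 = 7 − 6 = 1 completes the 7 down.
R3C4 = 13 − 10 = 3 completes the 13 across.

5 1 4 3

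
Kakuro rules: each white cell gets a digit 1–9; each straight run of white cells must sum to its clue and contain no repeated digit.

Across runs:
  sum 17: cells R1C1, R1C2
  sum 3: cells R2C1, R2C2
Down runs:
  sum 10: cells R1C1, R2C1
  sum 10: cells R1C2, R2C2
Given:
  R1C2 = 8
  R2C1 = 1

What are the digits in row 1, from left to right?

17 in 2 cells must be {8,9}; 3 in 2 cells must be {1,2}.
R1C1 = 17 − 8 = 9 completes the 17 across.
R2C2 = 3 − 1 = 2 completes the 3 across.

9, 8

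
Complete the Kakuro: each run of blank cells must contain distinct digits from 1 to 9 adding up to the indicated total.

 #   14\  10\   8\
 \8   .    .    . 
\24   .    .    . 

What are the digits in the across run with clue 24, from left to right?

24 in 3 cells must be {7,8,9}.
The 8 across and the 14 down share only 5, so R1C1 = 5.
R2C1 = 14 − 5 = 9 completes the 14 down.
Given what's placed, R2C3 must be 7 to fit the 24 across and 8 down.
R1C3 = 8 − 7 = 1 completes the 8 down.
R2C2 = 24 − 16 = 8 completes the 24 across.
R1C2 = 8 − 6 = 2 completes the 8 across.

9, 8, 7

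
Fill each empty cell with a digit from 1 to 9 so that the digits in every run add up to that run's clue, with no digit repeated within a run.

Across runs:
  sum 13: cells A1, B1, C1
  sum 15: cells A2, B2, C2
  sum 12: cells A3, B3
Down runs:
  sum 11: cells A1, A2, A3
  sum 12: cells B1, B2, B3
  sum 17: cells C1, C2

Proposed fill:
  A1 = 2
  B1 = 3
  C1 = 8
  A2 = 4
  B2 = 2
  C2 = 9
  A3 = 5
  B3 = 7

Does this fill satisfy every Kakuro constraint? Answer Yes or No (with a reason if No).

Across: 2+3+8=13; 4+2+9=15; 5+7=12. Down: 2+4+5=11; 3+2+7=12; 8+9=17. No digit repeats within any run.

Yes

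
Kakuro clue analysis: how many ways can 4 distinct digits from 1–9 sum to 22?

11

4 distinct digits from 1–9 sum between 10 and 30.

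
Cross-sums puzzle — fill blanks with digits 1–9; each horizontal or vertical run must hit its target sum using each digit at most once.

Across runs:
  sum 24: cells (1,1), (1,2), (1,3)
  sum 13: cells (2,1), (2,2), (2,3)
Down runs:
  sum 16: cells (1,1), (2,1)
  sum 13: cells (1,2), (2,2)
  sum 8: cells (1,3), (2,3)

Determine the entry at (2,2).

24 in 3 cells must be {7,8,9}; 16 in 2 cells must be {7,9}.
The 24 across and the 8 down share only 7, so (1,3) = 7.
(2,3) = 8 − 7 = 1 completes the 8 down.
Given what's placed, (1,1) must be 9 to fit the 24 across and 16 down.
(1,2) = 24 − 16 = 8 completes the 24 across.
(2,1) = 16 − 9 = 7 completes the 16 down.
(2,2) = 13 − 8 = 5 completes the 13 across.

5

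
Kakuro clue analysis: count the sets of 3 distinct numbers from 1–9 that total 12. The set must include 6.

2

3 distinct digits from 1–9 sum between 6 and 24.
Keeping only sets containing 6.
Enumerating: {1,5,6}, {2,4,6}.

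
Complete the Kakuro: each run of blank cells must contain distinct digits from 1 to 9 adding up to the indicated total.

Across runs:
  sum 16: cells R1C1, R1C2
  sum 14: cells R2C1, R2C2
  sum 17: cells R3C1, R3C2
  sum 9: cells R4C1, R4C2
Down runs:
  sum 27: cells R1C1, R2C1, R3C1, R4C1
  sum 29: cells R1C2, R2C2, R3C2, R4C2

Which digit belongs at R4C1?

16 in 2 cells must be {7,9}; 17 in 2 cells must be {8,9}; 29 in 4 cells must be {5,7,8,9}.
Nothing is forced directly, so branch on R1C1, whose candidates are 7 or 9. If R1C1 = 7: that forces R1C2 = 9, R3C2 = 8, R2C2 = 5, R3C1 = 9, R4C2 = 7, after which R2C1 would have to be in {9} for the 14 across but in {3,5,6,8} for the 27 down — contradiction. So R1C1 = 9.
R1C2 = 16 − 9 = 7 completes the 16 across.
Given what's placed, R3C1 must be 8 to fit the 17 across and 27 down.
R3C2 = 17 − 8 = 9 completes the 17 across.
R2C1 = 6: the only remaining digit allowed by both the 14 across and the 27 down.
R2C2 = 14 − 6 = 8 completes the 14 across.
R4C1 = 27 − 23 = 4 completes the 27 down.

4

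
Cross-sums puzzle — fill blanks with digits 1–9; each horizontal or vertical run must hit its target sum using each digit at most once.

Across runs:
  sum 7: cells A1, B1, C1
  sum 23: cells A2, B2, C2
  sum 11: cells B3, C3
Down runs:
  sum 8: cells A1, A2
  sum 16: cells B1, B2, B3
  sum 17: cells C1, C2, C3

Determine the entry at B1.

1

7 in 3 cells must be {1,2,4}; 23 in 3 cells must be {6,8,9}.
Only 6 fits A2 under both its across sum 23 and down sum 8.
A1 = 8 − 6 = 2 completes the 8 down.
Nothing is forced directly, so branch on B1, whose candidates are 1 or 4. If B1 = 4: that forces C1 = 1, B2 = 9, after which C2 would have to be in {8} for the 23 across but in {7,9} for the 17 down — contradiction. So B1 = 1.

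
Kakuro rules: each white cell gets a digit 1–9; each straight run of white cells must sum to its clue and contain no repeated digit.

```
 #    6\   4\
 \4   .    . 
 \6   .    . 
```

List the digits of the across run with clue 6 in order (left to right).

5 1

4 in 2 cells must be {1,3}.
The 4 across and the 6 down share only 1, so R1C1 = 1.
R1C2 = 4 − 1 = 3 completes the 4 across.
R2C1 = 6 − 1 = 5 completes the 6 down.
R2C2 = 6 − 5 = 1 completes the 6 across.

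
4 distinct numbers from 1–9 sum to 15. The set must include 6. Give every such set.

4 distinct digits from 1–9 sum between 10 and 30.
Keeping only sets containing 6.

{1,3,5,6}; {2,3,4,6}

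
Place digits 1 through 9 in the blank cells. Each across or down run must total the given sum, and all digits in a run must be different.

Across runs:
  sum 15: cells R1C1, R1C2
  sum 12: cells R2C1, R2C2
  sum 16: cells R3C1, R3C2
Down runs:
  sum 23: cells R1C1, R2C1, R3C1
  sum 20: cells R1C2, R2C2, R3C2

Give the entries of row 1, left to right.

16 in 2 cells must be {7,9}; 23 in 3 cells must be {6,8,9}.
The 16 across and the 23 down share only 9, so R3C1 = 9.
R3C2 = 16 − 9 = 7 completes the 16 across.
Given what's placed, R2C1 must be 8 to fit the 12 across and 23 down.
R2C2 = 12 − 8 = 4 completes the 12 across.
R1C1 = 23 − 17 = 6 completes the 23 down.
R1C2 = 15 − 6 = 9 completes the 15 across.

6, 9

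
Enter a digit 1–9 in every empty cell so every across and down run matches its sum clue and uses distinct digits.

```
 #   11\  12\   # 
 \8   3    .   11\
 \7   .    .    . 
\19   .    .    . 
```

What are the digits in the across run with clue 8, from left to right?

7 in 3 cells must be {1,2,4}.
R1C2 = 8 − 3 = 5 completes the 8 across.
No cell is forced outright now. R2C3 can only be 2 or 4 (the digits allowed by both its 7 across and its 11 down). If R2C3 = 4: that forces R2C2 = 1, R3C2 = 6, after which R3C3 would have to be in {4,5,8,9} for the 19 across but in {7} for the 11 down — contradiction. So R2C3 = 2.
Given what's placed, R2C1 must be 1 to fit the 7 across and 11 down.
R2C2 = 7 − 3 = 4 completes the 7 across.
R3C1 = 11 − 4 = 7 completes the 11 down.
R3C2 = 12 − 9 = 3 completes the 12 down.
R3C3 = 19 − 10 = 9 completes the 19 across.

3, 5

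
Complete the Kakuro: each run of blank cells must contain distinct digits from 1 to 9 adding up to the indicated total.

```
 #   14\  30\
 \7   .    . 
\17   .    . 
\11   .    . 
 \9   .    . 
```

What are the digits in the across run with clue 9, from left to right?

17 in 2 cells must be {8,9}; 30 in 4 cells must be {6,7,8,9}.
Only 6 fits R1C2 under both its across sum 7 and down sum 30.
The 17 across and the 14 down share only 8, so R2C1 = 8.
R2C2 = 17 − 8 = 9 completes the 17 across.
R1C1 = 7 − 6 = 1 completes the 7 across.
No cell is forced outright now. R3C1 can only be 2 or 3 (the digits allowed by both its 11 across and its 14 down). If R3C1 = 2: then R3C2 would have to be in {9} for the 11 across but in {7,8} for the 30 down — contradiction. So R3C1 = 3.
R3C2 = 11 − 3 = 8 completes the 11 across.
R4C1 = 14 − 12 = 2 completes the 14 down.
R4C2 = 9 − 2 = 7 completes the 9 across.

2 7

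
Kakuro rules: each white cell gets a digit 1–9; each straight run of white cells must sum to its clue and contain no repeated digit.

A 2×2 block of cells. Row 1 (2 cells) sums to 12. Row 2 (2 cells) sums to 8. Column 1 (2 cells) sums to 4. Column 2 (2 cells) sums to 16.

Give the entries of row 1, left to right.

4 in 2 cells must be {1,3}; 16 in 2 cells must be {7,9}.
The 12 across and the 4 down share only 3, so (1,1) = 3.
(1,2) = 12 − 3 = 9 completes the 12 across.
(2,1) = 4 − 3 = 1 completes the 4 down.
(2,2) = 8 − 1 = 7 completes the 8 across.

3, 9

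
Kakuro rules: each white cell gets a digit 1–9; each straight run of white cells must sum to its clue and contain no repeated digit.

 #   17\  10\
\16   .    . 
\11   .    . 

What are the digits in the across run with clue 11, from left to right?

8 3

16 in 2 cells must be {7,9}; 17 in 2 cells must be {8,9}.
The 16 across and the 17 down share only 9, so R1C1 = 9.
R1C2 = 16 − 9 = 7 completes the 16 across.
R2C1 = 17 − 9 = 8 completes the 17 down.
R2C2 = 11 − 8 = 3 completes the 11 across.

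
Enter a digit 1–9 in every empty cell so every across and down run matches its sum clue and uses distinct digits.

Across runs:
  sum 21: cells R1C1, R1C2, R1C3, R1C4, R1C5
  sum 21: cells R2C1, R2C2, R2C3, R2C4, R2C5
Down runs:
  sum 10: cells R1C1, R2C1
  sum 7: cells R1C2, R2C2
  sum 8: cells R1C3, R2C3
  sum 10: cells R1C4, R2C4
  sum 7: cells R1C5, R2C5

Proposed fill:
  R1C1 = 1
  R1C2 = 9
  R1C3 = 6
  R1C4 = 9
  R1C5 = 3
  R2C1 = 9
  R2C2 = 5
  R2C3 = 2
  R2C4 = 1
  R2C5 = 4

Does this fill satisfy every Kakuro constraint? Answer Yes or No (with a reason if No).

No — the down run R1C2–R2C2 sums to 14, not 7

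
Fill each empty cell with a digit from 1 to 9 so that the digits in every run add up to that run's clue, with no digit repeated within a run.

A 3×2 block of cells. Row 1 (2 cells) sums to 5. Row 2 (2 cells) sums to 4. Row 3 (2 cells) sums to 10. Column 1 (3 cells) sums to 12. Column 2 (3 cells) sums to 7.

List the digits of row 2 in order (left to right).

4 in 2 cells must be {1,3}; 7 in 3 cells must be {1,2,4}.
The 4 across and the 7 down share only 1, so (2,2) = 1.
(2,1) = 4 − 1 = 3 completes the 4 across.
Nothing is forced directly, so branch on (1,2), whose candidates are 2 or 4. If (1,2) = 2: then (1,1) would have to be in {3} for the 5 across but in {1,2,4,5,7,8} for the 12 down — contradiction. So (1,2) = 4.
(1,1) = 5 − 4 = 1 completes the 5 across.
(3,1) = 12 − 4 = 8 completes the 12 down.
(3,2) = 10 − 8 = 2 completes the 10 across.

3, 1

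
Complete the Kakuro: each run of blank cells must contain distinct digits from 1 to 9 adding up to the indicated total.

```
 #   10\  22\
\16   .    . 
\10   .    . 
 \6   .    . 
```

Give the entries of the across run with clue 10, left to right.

16 in 2 cells must be {7,9}.
The 16 across and the 10 down share only 7, so R1C1 = 7.
R1C2 = 16 − 7 = 9 completes the 16 across.
Given what's placed, R3C2 must be 5 to fit the 6 across and 22 down.
R2C2 = 22 − 14 = 8 completes the 22 down.
R3C1 = 6 − 5 = 1 completes the 6 across.
R2C1 = 10 − 8 = 2 completes the 10 across.

2, 8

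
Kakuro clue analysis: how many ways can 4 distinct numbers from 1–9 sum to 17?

4 distinct digits from 1–9 sum between 10 and 30.

9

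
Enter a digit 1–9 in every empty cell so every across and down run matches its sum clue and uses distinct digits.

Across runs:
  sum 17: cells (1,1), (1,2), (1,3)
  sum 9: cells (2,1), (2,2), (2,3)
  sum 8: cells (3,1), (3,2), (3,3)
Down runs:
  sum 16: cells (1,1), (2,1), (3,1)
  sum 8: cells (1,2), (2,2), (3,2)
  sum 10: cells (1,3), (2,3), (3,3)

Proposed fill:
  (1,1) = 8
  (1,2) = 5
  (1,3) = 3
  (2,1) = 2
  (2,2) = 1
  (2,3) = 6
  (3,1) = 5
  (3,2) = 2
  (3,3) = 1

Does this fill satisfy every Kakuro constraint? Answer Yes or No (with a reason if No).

No — the down run (1,1)–(3,1) sums to 15, not 16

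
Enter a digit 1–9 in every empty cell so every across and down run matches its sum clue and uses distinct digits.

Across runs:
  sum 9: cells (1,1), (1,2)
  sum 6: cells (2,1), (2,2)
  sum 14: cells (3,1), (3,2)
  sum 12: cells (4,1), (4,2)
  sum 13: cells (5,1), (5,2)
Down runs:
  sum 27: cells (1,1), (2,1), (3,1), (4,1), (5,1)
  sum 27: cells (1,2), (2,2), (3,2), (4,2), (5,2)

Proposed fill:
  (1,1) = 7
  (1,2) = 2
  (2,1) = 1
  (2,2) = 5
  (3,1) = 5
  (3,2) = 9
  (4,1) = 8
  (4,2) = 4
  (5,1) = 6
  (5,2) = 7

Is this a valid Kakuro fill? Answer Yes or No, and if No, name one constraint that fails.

Yes

Across: 7+2=9; 1+5=6; 5+9=14; 8+4=12; 6+7=13. Down: 7+1+5+8+6=27; 2+5+9+4+7=27. No digit repeats within any run.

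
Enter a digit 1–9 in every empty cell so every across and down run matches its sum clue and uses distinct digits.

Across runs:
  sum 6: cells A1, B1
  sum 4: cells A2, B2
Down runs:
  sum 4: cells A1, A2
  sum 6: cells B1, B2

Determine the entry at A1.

1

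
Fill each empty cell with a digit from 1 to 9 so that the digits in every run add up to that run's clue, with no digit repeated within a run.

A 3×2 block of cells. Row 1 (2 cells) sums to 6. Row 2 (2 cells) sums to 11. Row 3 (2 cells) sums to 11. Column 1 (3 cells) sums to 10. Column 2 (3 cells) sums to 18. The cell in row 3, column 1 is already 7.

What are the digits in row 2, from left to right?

2 9

(2,1) = 2: the only remaining digit allowed by both the 11 across and the 10 down.
(2,2) = 11 − 2 = 9 completes the 11 across.
(3,2) = 11 − 7 = 4 completes the 11 across.
(1,1) = 10 − 9 = 1 completes the 10 down.
(1,2) = 6 − 1 = 5 completes the 6 across.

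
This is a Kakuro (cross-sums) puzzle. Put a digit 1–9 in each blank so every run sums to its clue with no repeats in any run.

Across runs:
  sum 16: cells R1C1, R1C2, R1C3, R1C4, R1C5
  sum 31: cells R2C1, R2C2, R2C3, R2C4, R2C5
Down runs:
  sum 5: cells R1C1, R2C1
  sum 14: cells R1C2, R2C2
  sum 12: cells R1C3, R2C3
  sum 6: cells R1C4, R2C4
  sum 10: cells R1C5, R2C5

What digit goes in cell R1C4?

1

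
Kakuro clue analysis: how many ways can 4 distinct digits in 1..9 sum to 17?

4 distinct digits from 1–9 sum between 10 and 30.

9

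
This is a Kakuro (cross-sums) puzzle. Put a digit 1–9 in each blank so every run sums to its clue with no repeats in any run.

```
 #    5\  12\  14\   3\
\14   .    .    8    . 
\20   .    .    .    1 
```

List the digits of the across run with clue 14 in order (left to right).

1, 3, 8, 2

3 in 2 cells must be {1,2}.
R1C2 = 3: the only remaining digit allowed by both the 14 across and the 12 down.
R1C4 = 3 − 1 = 2 completes the 3 down.
R2C2 = 12 − 3 = 9 completes the 12 down.
R2C3 = 14 − 8 = 6 completes the 14 down.
R1C1 = 14 − 13 = 1 completes the 14 across.
R2C1 = 20 − 16 = 4 completes the 20 across.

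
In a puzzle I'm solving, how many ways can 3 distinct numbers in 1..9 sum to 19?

3 distinct digits from 1–9 sum between 6 and 24.
Enumerating: {2,8,9}, {3,7,9}, {4,6,9}, {4,7,8}, {5,6,8}.

5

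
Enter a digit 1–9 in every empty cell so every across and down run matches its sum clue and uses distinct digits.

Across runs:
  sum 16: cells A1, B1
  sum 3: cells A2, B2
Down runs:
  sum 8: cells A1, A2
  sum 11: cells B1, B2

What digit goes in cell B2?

16 in 2 cells must be {7,9}; 3 in 2 cells must be {1,2}.
The 16 across and the 8 down share only 7, so A1 = 7.
B1 = 16 − 7 = 9 completes the 16 across.
A2 = 8 − 7 = 1 completes the 8 down.
B2 = 3 − 1 = 2 completes the 3 across.

2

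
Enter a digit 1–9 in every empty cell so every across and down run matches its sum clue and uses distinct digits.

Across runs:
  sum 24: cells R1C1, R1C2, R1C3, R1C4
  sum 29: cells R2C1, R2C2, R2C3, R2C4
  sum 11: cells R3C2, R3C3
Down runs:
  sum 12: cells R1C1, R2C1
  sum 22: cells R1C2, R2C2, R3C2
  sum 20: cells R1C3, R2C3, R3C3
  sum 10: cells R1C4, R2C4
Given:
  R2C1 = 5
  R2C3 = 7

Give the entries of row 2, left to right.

5 9 7 8

29 in 4 cells must be {5,7,8,9}.
R1C1 = 12 − 5 = 7 completes the 12 down.
No cell is forced outright now. R2C4 can only be 8 or 9 (the digits allowed by both its 29 across and its 10 down). If R2C4 = 9: then R1C4 would have to be in {2,3,4,5,6,8,9} for the 24 across but in {1} for the 10 down — contradiction. So R2C4 = 8.
R1C4 = 10 − 8 = 2 completes the 10 down.
R2C2 = 29 − 20 = 9 completes the 29 across.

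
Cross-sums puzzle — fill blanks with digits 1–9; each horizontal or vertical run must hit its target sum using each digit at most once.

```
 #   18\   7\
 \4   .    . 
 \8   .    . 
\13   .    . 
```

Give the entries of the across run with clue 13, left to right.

9 4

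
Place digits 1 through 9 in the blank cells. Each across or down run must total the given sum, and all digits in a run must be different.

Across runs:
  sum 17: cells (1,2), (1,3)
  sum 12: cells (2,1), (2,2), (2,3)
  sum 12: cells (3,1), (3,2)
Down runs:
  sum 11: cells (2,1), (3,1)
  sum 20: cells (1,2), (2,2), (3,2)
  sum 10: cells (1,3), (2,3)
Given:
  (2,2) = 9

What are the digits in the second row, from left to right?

17 in 2 cells must be {8,9}.
(1,2) = 8: the only remaining digit allowed by both the 17 across and the 20 down.
(1,3) = 17 − 8 = 9 completes the 17 across.
(2,1) = 2: the only remaining digit allowed by both the 12 across and the 11 down.
(2,3) = 12 − 11 = 1 completes the 12 across.
(3,1) = 11 − 2 = 9 completes the 11 down.
(3,2) = 12 − 9 = 3 completes the 12 across.

2 9 1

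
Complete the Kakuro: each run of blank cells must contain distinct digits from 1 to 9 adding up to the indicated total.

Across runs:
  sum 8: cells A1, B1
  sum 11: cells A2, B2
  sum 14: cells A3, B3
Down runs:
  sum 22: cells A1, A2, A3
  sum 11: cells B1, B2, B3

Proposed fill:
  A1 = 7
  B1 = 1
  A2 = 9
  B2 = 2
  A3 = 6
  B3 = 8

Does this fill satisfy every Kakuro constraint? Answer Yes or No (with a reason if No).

Yes

Across: 7+1=8; 9+2=11; 6+8=14. Down: 7+9+6=22; 1+2+8=11. No digit repeats within any run.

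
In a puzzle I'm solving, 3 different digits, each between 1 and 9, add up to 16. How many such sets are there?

8

3 distinct digits from 1–9 sum between 6 and 24.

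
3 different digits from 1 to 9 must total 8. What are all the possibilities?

{1,2,5}; {1,3,4}

3 distinct digits from 1–9 sum between 6 and 24.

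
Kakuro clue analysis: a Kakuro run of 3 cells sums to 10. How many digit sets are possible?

3 distinct digits from 1–9 sum between 6 and 24.
Enumerating: {1,2,7}, {1,3,6}, {1,4,5}, {2,3,5}.

4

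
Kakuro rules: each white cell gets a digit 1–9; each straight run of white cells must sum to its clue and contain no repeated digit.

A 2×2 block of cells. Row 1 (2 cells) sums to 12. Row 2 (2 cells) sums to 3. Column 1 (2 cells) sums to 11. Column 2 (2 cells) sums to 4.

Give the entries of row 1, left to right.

3 in 2 cells must be {1,2}; 4 in 2 cells must be {1,3}.
The 12 across and the 4 down share only 3, so (1,2) = 3.
The 3 across and the 11 down share only 2, so (2,1) = 2.
(2,2) = 3 − 2 = 1 completes the 3 across.
(1,1) = 12 − 3 = 9 completes the 12 across.

9 3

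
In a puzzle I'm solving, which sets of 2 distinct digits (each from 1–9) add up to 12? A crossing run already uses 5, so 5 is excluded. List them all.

{3,9}; {4,8}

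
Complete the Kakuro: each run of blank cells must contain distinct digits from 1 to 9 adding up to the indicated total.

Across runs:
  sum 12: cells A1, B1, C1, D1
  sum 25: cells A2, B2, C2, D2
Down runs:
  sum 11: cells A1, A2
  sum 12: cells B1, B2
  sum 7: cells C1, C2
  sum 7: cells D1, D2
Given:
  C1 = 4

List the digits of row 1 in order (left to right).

2, 5, 4, 1

Given what's placed, B1 must be 5 to fit the 12 across and 12 down.
B2 = 12 − 5 = 7 completes the 12 down.
C2 = 7 − 4 = 3 completes the 7 down.
Given what's placed, D2 must be 6 to fit the 25 across and 7 down.
A1 = 2: the only remaining digit allowed by both the 12 across and the 11 down.
D1 = 12 − 11 = 1 completes the 12 across.
A2 = 25 − 16 = 9 completes the 25 across.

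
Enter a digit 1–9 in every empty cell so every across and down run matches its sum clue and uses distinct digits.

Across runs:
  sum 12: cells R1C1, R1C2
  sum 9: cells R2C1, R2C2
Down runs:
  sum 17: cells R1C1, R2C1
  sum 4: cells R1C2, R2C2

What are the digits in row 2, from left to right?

8 1

17 in 2 cells must be {8,9}; 4 in 2 cells must be {1,3}.
The 12 across and the 4 down share only 3, so R1C2 = 3.
The 9 across and the 17 down share only 8, so R2C1 = 8.
R2C2 = 9 − 8 = 1 completes the 9 across.
R1C1 = 12 − 3 = 9 completes the 12 across.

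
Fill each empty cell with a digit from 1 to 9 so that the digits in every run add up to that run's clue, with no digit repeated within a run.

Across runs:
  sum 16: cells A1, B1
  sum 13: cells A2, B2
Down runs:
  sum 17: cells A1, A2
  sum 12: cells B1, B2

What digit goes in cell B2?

16 in 2 cells must be {7,9}; 17 in 2 cells must be {8,9}.
The 16 across and the 17 down share only 9, so A1 = 9.
B1 = 16 − 9 = 7 completes the 16 across.
A2 = 17 − 9 = 8 completes the 17 down.
B2 = 13 − 8 = 5 completes the 13 across.

5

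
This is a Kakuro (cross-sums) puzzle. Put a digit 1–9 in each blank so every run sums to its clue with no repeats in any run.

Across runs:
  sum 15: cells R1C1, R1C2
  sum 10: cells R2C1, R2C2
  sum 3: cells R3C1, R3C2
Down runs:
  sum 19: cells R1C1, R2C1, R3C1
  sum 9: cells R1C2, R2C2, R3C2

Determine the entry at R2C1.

8

3 in 2 cells must be {1,2}.
The 15 across and the 9 down share only 6, so R1C2 = 6.
The 3 across and the 19 down share only 2, so R3C1 = 2.
R3C2 = 3 − 2 = 1 completes the 3 across.
R1C1 = 15 − 6 = 9 completes the 15 across.
R2C1 = 19 − 11 = 8 completes the 19 down.
R2C2 = 10 − 8 = 2 completes the 10 across.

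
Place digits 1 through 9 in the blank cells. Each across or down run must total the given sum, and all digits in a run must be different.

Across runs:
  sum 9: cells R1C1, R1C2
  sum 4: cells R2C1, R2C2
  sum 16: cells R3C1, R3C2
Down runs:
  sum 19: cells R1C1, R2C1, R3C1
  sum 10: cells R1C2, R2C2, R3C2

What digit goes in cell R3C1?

9

4 in 2 cells must be {1,3}; 16 in 2 cells must be {7,9}.
The 4 across and the 19 down share only 3, so R2C1 = 3.
R2C2 = 4 − 3 = 1 completes the 4 across.
Given what's placed, R3C2 must be 7 to fit the 16 across and 10 down.
R1C1 = 7: the only remaining digit allowed by both the 9 across and the 19 down.
R1C2 = 9 − 7 = 2 completes the 9 across.
R3C1 = 16 − 7 = 9 completes the 16 across.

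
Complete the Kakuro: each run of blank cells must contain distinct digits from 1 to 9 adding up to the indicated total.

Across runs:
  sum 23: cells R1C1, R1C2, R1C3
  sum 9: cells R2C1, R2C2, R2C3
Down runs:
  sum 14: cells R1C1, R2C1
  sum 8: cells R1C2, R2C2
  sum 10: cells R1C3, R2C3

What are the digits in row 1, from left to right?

8 6 9

23 in 3 cells must be {6,8,9}.
The 23 across and the 8 down share only 6, so R1C2 = 6.
R2C2 = 8 − 6 = 2 completes the 8 down.
Given what's placed, R2C1 must be 6 to fit the 9 across and 14 down.
R2C3 = 9 − 8 = 1 completes the 9 across.
R1C1 = 14 − 6 = 8 completes the 14 down.
R1C3 = 23 − 14 = 9 completes the 23 across.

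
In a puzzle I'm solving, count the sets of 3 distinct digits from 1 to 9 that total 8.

3 distinct digits from 1–9 sum between 6 and 24.
Enumerating: {1,2,5}, {1,3,4}.

2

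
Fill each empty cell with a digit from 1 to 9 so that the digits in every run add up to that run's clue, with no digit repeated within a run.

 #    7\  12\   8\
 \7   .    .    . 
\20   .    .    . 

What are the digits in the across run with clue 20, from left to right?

7 in 3 cells must be {1,2,4}.
The 7 across and the 12 down share only 4, so R1C2 = 4.
R2C2 = 12 − 4 = 8 completes the 12 down.
Nothing is forced directly, so branch on R2C1, whose candidates are 3 or 5. If R2C1 = 3: then R1C1 would have to be in {1,2} for the 7 across but in {4} for the 7 down — contradiction. So R2C1 = 5.
R1C1 = 7 − 5 = 2 completes the 7 down.
R1C3 = 7 − 6 = 1 completes the 7 across.
R2C3 = 20 − 13 = 7 completes the 20 across.

5, 8, 7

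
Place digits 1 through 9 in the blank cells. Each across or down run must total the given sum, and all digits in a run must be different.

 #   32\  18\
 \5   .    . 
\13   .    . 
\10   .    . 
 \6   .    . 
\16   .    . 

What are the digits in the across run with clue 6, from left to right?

16 in 2 cells must be {7,9}.
Only 7 fits R5C2 under both its across sum 16 and down sum 18.
Given what's placed, R2C2 must be 5 to fit the 13 across and 18 down.
R5C1 = 16 − 7 = 9 completes the 16 across.
R2C1 = 13 − 5 = 8 completes the 13 across.
No cell is forced outright now. R4C2 can only be 1 or 2 (the digits allowed by both its 6 across and its 18 down). If R4C2 = 2: that forces R4C1 = 4, after which R1C1 would have to be in {1,2,3,4} for the 5 across but in {5,6} for the 32 down — contradiction. So R4C2 = 1.
R4C1 = 6 − 1 = 5 completes the 6 across.

5 1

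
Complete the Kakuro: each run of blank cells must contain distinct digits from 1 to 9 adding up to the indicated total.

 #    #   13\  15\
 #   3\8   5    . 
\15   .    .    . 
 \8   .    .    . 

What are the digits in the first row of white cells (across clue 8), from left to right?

5 3

3 in 2 cells must be {1,2}.
R1C3 = 8 − 5 = 3 completes the 8 across.
No cell is forced outright now. R3C3 can only be 4 or 5 (the digits allowed by both its 8 across and its 15 down). If R3C3 = 4: that forces R2C3 = 8, R3C1 = 1, after which R3C2 would have to be in {3} for the 8 across but in {1,2,6,7} for the 13 down — contradiction. So R3C3 = 5.
R2C3 = 15 − 8 = 7 completes the 15 down.
Given what's placed, R2C1 must be 2 to fit the 15 across and 3 down.
R2C2 = 15 − 9 = 6 completes the 15 across.
R3C1 = 3 − 2 = 1 completes the 3 down.
R3C2 = 8 − 6 = 2 completes the 8 across.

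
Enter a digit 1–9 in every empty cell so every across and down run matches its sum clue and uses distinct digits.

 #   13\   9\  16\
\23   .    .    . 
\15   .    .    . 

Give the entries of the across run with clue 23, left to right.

8 6 9

23 in 3 cells must be {6,8,9}; 16 in 2 cells must be {7,9}.
The 23 across and the 16 down share only 9, so R1C3 = 9.
R2C3 = 16 − 9 = 7 completes the 16 down.
Nothing is forced directly, so branch on R2C1, whose candidates are 5 or 6. If R2C1 = 6: then R1C1 would have to be in {6,8} for the 23 across but in {7} for the 13 down — contradiction. So R2C1 = 5.
R1C1 = 13 − 5 = 8 completes the 13 down.
R1C2 = 23 − 17 = 6 completes the 23 across.
R2C2 = 15 − 12 = 3 completes the 15 across.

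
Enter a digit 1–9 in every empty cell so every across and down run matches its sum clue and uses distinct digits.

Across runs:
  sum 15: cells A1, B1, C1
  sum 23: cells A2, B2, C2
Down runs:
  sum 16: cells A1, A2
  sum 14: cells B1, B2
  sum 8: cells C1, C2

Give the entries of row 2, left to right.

23 in 3 cells must be {6,8,9}; 16 in 2 cells must be {7,9}.
The 23 across and the 16 down share only 9, so A2 = 9.
Given what's placed, C2 must be 6 to fit the 23 across and 8 down.
A1 = 16 − 9 = 7 completes the 16 down.
C1 = 8 − 6 = 2 completes the 8 down.
B2 = 23 − 15 = 8 completes the 23 across.
B1 = 15 − 9 = 6 completes the 15 across.

9 8 6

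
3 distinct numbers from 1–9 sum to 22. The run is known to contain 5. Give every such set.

3 distinct digits from 1–9 sum between 6 and 24.
Keeping only sets containing 5.
Only one set works: {5,8,9}.

{5,8,9}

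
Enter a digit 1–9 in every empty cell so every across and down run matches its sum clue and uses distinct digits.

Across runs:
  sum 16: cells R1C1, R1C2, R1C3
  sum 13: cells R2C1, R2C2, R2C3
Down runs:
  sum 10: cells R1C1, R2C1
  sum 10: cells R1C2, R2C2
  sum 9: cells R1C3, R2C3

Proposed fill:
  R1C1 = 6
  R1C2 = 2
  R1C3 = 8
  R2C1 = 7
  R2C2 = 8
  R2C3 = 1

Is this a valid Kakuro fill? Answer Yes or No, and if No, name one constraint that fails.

No — the across run R2C1–R2C3 sums to 16, not 13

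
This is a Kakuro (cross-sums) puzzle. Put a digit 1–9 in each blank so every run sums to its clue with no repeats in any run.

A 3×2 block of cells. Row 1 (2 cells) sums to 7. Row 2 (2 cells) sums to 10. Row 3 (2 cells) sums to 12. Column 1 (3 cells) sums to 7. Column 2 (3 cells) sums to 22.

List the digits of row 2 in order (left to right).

1 9

7 in 3 cells must be {1,2,4}.
The 12 across and the 7 down share only 4, so (3,1) = 4.
(3,2) = 12 − 4 = 8 completes the 12 across.
Given what's placed, (1,2) must be 5 to fit the 7 across and 22 down.
(2,2) = 22 − 13 = 9 completes the 22 down.
(1,1) = 7 − 5 = 2 completes the 7 across.
(2,1) = 10 − 9 = 1 completes the 10 across.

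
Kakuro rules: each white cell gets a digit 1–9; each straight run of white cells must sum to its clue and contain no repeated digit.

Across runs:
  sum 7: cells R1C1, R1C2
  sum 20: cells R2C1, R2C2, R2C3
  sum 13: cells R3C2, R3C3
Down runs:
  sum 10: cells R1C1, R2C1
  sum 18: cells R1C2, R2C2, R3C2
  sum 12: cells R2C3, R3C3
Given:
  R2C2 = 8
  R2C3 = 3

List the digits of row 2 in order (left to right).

R2C1 = 20 − 11 = 9 completes the 20 across.
R3C3 = 12 − 3 = 9 completes the 12 down.
R1C1 = 10 − 9 = 1 completes the 10 down.
R1C2 = 7 − 1 = 6 completes the 7 across.
R3C2 = 13 − 9 = 4 completes the 13 across.

9 8 3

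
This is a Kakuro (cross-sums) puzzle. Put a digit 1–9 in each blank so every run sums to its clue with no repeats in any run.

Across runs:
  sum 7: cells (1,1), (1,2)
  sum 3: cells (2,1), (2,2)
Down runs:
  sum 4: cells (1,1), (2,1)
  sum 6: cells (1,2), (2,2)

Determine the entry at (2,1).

1

3 in 2 cells must be {1,2}; 4 in 2 cells must be {1,3}.
The 3 across and the 4 down share only 1, so (2,1) = 1.
(2,2) = 3 − 1 = 2 completes the 3 across.
(1,1) = 4 − 1 = 3 completes the 4 down.
(1,2) = 7 − 3 = 4 completes the 7 across.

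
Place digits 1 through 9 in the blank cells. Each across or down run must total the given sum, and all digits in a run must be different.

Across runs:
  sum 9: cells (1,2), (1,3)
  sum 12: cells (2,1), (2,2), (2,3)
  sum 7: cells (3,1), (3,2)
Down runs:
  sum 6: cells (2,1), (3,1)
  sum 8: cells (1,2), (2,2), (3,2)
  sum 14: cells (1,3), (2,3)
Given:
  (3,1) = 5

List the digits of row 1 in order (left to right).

1, 8

(2,1) = 6 − 5 = 1 completes the 6 down.
(3,2) = 7 − 5 = 2 completes the 7 across.
Given what's placed, (2,2) must be 5 to fit the 12 across and 8 down.
(2,3) = 12 − 6 = 6 completes the 12 across.
(1,2) = 8 − 7 = 1 completes the 8 down.
(1,3) = 9 − 1 = 8 completes the 9 across.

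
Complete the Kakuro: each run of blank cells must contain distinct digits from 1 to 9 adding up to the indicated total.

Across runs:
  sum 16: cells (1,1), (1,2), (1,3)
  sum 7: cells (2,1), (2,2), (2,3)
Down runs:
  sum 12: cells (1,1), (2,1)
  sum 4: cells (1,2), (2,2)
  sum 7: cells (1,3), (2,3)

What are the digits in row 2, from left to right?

4, 1, 2

7 in 3 cells must be {1,2,4}; 4 in 2 cells must be {1,3}.
The 7 across and the 12 down share only 4, so (2,1) = 4.
Given what's placed, (2,2) must be 1 to fit the 7 across and 4 down.
(2,3) = 7 − 5 = 2 completes the 7 across.
(1,1) = 12 − 4 = 8 completes the 12 down.
(1,2) = 4 − 1 = 3 completes the 4 down.
(1,3) = 16 − 11 = 5 completes the 16 across.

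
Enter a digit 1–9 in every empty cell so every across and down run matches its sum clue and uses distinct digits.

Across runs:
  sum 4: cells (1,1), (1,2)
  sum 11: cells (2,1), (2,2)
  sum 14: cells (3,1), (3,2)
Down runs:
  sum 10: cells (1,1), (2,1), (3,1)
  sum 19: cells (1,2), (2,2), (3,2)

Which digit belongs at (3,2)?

9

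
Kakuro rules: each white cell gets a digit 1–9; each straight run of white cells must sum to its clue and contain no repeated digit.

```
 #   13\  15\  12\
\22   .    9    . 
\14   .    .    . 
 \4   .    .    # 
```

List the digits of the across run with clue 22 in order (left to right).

8, 9, 5

4 in 2 cells must be {1,3}.
Given what's placed, R3C2 must be 1 to fit the 4 across and 15 down.
R2C2 = 15 − 10 = 5 completes the 15 down.
R3C1 = 4 − 1 = 3 completes the 4 across.
No cell is forced outright now. R1C1 can only be 6 or 8 (the digits allowed by both its 22 across and its 13 down). If R1C1 = 6: that forces R1C3 = 7, after which R2C1 would have to be in {1,2,3,6,7,8} for the 14 across but in {4} for the 13 down — contradiction. So R1C1 = 8.
R1C3 = 22 − 17 = 5 completes the 22 across.
R2C1 = 13 − 11 = 2 completes the 13 down.
R2C3 = 14 − 7 = 7 completes the 14 across.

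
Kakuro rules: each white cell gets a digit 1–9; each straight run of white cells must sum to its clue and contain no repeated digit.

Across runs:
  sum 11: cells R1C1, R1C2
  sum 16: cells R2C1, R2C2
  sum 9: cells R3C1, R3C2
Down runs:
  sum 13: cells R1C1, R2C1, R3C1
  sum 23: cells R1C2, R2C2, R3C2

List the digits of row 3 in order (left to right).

16 in 2 cells must be {7,9}; 23 in 3 cells must be {6,8,9}.
The 16 across and the 23 down share only 9, so R2C2 = 9.
R2C1 = 16 − 9 = 7 completes the 16 across.
Nothing is forced directly, so branch on R1C2, whose candidates are 6 or 8. If R1C2 = 8: then R1C1 would have to be in {3} for the 11 across but in {1,2,4,5} for the 13 down — contradiction. So R1C2 = 6.
R1C1 = 11 − 6 = 5 completes the 11 across.
R3C1 = 13 − 12 = 1 completes the 13 down.
R3C2 = 9 − 1 = 8 completes the 9 across.

1 8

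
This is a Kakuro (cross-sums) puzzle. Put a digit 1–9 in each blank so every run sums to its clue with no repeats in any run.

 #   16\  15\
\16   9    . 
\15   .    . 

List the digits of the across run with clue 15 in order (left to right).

16 in 2 cells must be {7,9}.
R1C2 = 16 − 9 = 7 completes the 16 across.
R2C1 = 16 − 9 = 7 completes the 16 down.
R2C2 = 15 − 7 = 8 completes the 15 across.

7, 8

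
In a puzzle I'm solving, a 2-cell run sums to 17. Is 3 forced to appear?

No

The only way to make 17 from 2 distinct digits is {8,9}, which does not contain 3.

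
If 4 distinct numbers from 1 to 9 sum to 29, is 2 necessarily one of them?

No

The only way to make 29 from 4 distinct digits is {5,7,8,9}, which does not contain 2.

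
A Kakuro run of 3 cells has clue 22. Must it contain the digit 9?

Yes

Every partition of 22 into 3 distinct digits includes 9: {5,8,9}, {6,7,9}.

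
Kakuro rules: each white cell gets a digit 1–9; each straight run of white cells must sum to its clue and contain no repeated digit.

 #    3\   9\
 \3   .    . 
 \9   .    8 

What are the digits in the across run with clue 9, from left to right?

3 in 2 cells must be {1,2}.
R1C2 = 9 − 8 = 1 completes the 9 down.
R2C1 = 9 − 8 = 1 completes the 9 across.
R1C1 = 3 − 1 = 2 completes the 3 across.

1 8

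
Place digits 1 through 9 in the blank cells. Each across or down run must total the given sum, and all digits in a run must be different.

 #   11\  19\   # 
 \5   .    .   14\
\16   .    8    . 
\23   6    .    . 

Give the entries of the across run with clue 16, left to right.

2, 8, 6

23 in 3 cells must be {6,8,9}.
R3C2 = 9: the only remaining digit allowed by both the 23 across and the 19 down.
R3C3 = 23 − 15 = 8 completes the 23 across.
R1C2 = 19 − 17 = 2 completes the 19 down.
R2C3 = 14 − 8 = 6 completes the 14 down.
R1C1 = 5 − 2 = 3 completes the 5 across.
R2C1 = 16 − 14 = 2 completes the 16 across.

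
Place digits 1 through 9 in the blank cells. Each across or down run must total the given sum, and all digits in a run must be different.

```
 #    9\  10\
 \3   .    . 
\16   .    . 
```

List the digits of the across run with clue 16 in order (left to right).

7 9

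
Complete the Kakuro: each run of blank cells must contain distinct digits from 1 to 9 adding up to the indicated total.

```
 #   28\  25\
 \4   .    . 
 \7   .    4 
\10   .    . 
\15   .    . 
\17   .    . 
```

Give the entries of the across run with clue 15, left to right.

4 in 2 cells must be {1,3}; 17 in 2 cells must be {8,9}.
R2C1 = 7 − 4 = 3 completes the 7 across.
Given what's placed, R1C1 must be 1 to fit the 4 across and 28 down.
R1C2 = 4 − 1 = 3 completes the 4 across.
No cell is forced outright now. R5C1 can only be 8 or 9 (the digits allowed by both its 17 across and its 28 down). If R5C1 = 9: that forces R5C2 = 8, R4C2 = 9, R3C2 = 1, after which R4C1 would have to be in {6} for the 15 across but in {7,8} for the 28 down — contradiction. So R5C1 = 8.
R5C2 = 17 − 8 = 9 completes the 17 across.
No cell is forced outright now. R3C1 can only be 7 or 9 (the digits allowed by both its 10 across and its 28 down). If R3C1 = 7: then R3C2 would have to be in {3} for the 10 across but in {1,2,7,8} for the 25 down — contradiction. So R3C1 = 9.
R3C2 = 10 − 9 = 1 completes the 10 across.
R4C1 = 28 − 21 = 7 completes the 28 down.
R4C2 = 15 − 7 = 8 completes the 15 across.

7, 8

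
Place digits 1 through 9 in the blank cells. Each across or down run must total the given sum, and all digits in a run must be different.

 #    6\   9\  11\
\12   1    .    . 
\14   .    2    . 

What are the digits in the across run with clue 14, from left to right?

5 2 7

R1C2 = 9 − 2 = 7 completes the 9 down.
R1C3 = 12 − 8 = 4 completes the 12 across.
R2C1 = 6 − 1 = 5 completes the 6 down.
R2C3 = 14 − 7 = 7 completes the 14 across.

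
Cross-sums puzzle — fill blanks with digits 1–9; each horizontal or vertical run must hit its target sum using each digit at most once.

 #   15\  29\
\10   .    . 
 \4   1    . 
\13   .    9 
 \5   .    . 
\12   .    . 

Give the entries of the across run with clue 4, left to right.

1 3

4 in 2 cells must be {1,3}; 15 in 5 cells must be {1,2,3,4,5}.
R2C2 = 4 − 1 = 3 completes the 4 across.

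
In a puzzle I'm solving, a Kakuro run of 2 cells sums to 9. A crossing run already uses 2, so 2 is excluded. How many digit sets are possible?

2 distinct digits from 1–9 sum between 3 and 17.
Dropping sets that contain 2.
Enumerating: {1,8}, {3,6}, {4,5}.

3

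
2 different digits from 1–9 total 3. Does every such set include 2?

Yes

The only way to make 3 from 2 distinct digits is {1,2}, which contains 2.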